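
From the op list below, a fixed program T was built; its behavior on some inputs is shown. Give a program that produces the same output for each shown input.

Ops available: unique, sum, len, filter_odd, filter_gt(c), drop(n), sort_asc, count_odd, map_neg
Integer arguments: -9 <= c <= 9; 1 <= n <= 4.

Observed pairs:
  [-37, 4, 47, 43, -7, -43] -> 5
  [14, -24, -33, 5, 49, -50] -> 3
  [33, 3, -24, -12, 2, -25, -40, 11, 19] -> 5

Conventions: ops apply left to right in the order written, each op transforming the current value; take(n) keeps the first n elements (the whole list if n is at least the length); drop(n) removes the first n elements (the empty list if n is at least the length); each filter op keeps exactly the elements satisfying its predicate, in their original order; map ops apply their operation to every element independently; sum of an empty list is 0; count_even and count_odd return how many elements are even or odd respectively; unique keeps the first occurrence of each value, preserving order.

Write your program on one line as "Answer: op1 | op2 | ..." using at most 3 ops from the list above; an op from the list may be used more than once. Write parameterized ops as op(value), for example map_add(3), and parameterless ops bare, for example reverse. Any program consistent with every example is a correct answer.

sort_asc | filter_odd | len

Check, running the answer program on each example:
  [-37, 4, 47, 43, -7, -43] -> [-43, -37, -7, 4, 43, 47] -> [-43, -37, -7, 43, 47] -> 5
  [14, -24, -33, 5, 49, -50] -> [-50, -33, -24, 5, 14, 49] -> [-33, 5, 49] -> 3
  [33, 3, -24, -12, 2, -25, -40, 11, 19] -> [-40, -25, -24, -12, 2, 3, 11, 19, 33] -> [-25, 3, 11, 19, 33] -> 5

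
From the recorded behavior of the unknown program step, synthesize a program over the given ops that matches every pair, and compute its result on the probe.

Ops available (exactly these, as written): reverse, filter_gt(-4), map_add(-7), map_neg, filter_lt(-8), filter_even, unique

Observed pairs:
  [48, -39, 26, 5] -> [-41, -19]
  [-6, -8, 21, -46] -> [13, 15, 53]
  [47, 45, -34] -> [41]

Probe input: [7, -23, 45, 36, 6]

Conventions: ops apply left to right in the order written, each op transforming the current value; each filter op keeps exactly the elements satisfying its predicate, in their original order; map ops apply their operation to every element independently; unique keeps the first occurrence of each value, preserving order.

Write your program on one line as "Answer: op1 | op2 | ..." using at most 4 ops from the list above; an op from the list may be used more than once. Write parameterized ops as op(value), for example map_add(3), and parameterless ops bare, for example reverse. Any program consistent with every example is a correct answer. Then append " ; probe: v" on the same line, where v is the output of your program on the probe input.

filter_even | map_add(-7) | map_neg ; probe: [-29, 1]

Check, running the answer program on each example:
  [48, -39, 26, 5] -> [48, 26] -> [41, 19] -> [-41, -19]
  [-6, -8, 21, -46] -> [-6, -8, -46] -> [-13, -15, -53] -> [13, 15, 53]
  [47, 45, -34] -> [-34] -> [-41] -> [41]
  probe: [7, -23, 45, 36, 6] -> [36, 6] -> [29, -1] -> [-29, 1]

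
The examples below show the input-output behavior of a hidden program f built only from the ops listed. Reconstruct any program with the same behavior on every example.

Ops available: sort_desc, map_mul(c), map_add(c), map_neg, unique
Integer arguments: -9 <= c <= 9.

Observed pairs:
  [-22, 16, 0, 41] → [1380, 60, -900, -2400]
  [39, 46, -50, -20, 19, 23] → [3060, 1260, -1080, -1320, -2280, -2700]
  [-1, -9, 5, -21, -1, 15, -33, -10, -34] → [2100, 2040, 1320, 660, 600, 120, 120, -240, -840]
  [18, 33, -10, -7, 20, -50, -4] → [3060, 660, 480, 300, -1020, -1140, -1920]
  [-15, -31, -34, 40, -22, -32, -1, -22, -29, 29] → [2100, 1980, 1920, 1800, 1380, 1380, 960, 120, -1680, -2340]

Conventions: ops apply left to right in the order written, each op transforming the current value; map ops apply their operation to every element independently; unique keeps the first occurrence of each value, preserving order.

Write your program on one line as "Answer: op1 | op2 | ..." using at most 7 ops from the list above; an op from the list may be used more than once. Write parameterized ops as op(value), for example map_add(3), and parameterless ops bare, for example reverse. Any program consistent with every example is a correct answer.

map_neg | sort_desc | map_add(1) | map_mul(-2) | map_mul(5) | map_mul(-6)

Check, running the answer program on each example:
  [-22, 16, 0, 41] -> [22, -16, 0, -41] -> [22, 0, -16, -41] -> [23, 1, -15, -40] -> [-46, -2, 30, 80] -> [-230, -10, 150, 400] -> [1380, 60, -900, -2400]
  [39, 46, -50, -20, 19, 23] -> [-39, -46, 50, 20, -19, -23] -> [50, 20, -19, -23, -39, -46] -> [51, 21, -18, -22, -38, -45] -> [-102, -42, 36, 44, 76, 90] -> [-510, -210, 180, 220, 380, 450] -> [3060, 1260, -1080, -1320, -2280, -2700]
  [-1, -9, 5, -21, -1, 15, -33, -10, -34] -> [1, 9, -5, 21, 1, -15, 33, 10, 34] -> [34, 33, 21, 10, 9, 1, 1, -5, -15] -> [35, 34, 22, 11, 10, 2, 2, -4, -14] -> [-70, -68, -44, -22, -20, -4, -4, 8, 28] -> [-350, -340, -220, -110, -100, -20, -20, 40, 140] -> [2100, 2040, 1320, 660, 600, 120, 120, -240, -840]
  [18, 33, -10, -7, 20, -50, -4] -> [-18, -33, 10, 7, -20, 50, 4] -> [50, 10, 7, 4, -18, -20, -33] -> [51, 11, 8, 5, -17, -19, -32] -> [-102, -22, -16, -10, 34, 38, 64] -> [-510, -110, -80, -50, 170, 190, 320] -> [3060, 660, 480, 300, -1020, -1140, -1920]
  [-15, -31, -34, 40, -22, -32, -1, -22, -29, 29] -> [15, 31, 34, -40, 22, 32, 1, 22, 29, -29] -> [34, 32, 31, 29, 22, 22, 15, 1, -29, -40] -> [35, 33, 32, 30, 23, 23, 16, 2, -28, -39] -> [-70, -66, -64, -60, -46, -46, -32, -4, 56, 78] -> [-350, -330, -320, -300, -230, -230, -160, -20, 280, 390] -> [2100, 1980, 1920, 1800, 1380, 1380, 960, 120, -1680, -2340]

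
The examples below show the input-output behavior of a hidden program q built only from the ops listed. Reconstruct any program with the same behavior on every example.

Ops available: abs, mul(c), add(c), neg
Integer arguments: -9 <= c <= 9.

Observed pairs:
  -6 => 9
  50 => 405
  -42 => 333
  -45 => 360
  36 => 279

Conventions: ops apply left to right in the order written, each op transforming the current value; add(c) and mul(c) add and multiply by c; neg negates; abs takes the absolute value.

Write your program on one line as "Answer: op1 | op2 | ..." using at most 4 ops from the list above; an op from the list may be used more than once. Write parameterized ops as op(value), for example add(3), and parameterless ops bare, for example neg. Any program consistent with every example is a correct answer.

abs | neg | add(5) | mul(-9)

Check, running the answer program on each example:
  -6 -> 6 -> -6 -> -1 -> 9
  50 -> 50 -> -50 -> -45 -> 405
  -42 -> 42 -> -42 -> -37 -> 333
  -45 -> 45 -> -45 -> -40 -> 360
  36 -> 36 -> -36 -> -31 -> 279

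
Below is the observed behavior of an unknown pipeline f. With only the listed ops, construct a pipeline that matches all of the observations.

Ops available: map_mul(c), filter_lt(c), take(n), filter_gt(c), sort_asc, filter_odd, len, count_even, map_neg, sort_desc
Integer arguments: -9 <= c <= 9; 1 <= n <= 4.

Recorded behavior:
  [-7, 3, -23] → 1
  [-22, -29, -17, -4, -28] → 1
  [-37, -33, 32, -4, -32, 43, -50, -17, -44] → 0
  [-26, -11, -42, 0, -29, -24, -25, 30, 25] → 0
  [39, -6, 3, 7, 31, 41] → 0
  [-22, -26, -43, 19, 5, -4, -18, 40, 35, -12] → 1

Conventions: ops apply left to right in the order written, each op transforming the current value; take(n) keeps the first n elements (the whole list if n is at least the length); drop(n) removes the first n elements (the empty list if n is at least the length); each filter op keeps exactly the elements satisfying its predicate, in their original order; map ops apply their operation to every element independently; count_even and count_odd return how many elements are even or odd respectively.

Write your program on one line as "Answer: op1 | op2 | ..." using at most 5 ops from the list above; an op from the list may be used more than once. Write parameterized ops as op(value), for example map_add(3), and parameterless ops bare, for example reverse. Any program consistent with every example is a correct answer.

sort_asc | take(1) | map_mul(5) | filter_odd | len

Check, running the answer program on each example:
  [-7, 3, -23] -> [-23, -7, 3] -> [-23] -> [-115] -> [-115] -> 1
  [-22, -29, -17, -4, -28] -> [-29, -28, -22, -17, -4] -> [-29] -> [-145] -> [-145] -> 1
  [-37, -33, 32, -4, -32, 43, -50, -17, -44] -> [-50, -44, -37, -33, -32, -17, -4, 32, 43] -> [-50] -> [-250] -> [] -> 0
  [-26, -11, -42, 0, -29, -24, -25, 30, 25] -> [-42, -29, -26, -25, -24, -11, 0, 25, 30] -> [-42] -> [-210] -> [] -> 0
  [39, -6, 3, 7, 31, 41] -> [-6, 3, 7, 31, 39, 41] -> [-6] -> [-30] -> [] -> 0
  [-22, -26, -43, 19, 5, -4, -18, 40, 35, -12] -> [-43, -26, -22, -18, -12, -4, 5, 19, 35, 40] -> [-43] -> [-215] -> [-215] -> 1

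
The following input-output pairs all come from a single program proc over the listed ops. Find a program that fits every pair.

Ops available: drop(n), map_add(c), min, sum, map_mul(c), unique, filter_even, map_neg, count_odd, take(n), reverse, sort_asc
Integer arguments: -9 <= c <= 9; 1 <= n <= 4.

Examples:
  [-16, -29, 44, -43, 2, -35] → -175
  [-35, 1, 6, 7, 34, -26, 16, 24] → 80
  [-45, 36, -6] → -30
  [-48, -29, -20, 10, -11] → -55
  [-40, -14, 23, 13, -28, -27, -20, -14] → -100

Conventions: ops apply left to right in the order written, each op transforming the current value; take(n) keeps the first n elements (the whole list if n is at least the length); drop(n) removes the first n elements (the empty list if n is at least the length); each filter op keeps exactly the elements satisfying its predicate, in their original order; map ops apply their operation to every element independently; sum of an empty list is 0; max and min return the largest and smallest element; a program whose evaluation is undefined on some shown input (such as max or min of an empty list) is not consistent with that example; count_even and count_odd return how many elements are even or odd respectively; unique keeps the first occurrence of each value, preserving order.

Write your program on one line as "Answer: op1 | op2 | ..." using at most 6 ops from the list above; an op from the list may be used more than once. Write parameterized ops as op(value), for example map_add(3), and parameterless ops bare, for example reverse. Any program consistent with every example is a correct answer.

reverse | take(2) | map_neg | map_mul(-5) | sort_asc | min

Check, running the answer program on each example:
  [-16, -29, 44, -43, 2, -35] -> [-35, 2, -43, 44, -29, -16] -> [-35, 2] -> [35, -2] -> [-175, 10] -> [-175, 10] -> -175
  [-35, 1, 6, 7, 34, -26, 16, 24] -> [24, 16, -26, 34, 7, 6, 1, -35] -> [24, 16] -> [-24, -16] -> [120, 80] -> [80, 120] -> 80
  [-45, 36, -6] -> [-6, 36, -45] -> [-6, 36] -> [6, -36] -> [-30, 180] -> [-30, 180] -> -30
  [-48, -29, -20, 10, -11] -> [-11, 10, -20, -29, -48] -> [-11, 10] -> [11, -10] -> [-55, 50] -> [-55, 50] -> -55
  [-40, -14, 23, 13, -28, -27, -20, -14] -> [-14, -20, -27, -28, 13, 23, -14, -40] -> [-14, -20] -> [14, 20] -> [-70, -100] -> [-100, -70] -> -100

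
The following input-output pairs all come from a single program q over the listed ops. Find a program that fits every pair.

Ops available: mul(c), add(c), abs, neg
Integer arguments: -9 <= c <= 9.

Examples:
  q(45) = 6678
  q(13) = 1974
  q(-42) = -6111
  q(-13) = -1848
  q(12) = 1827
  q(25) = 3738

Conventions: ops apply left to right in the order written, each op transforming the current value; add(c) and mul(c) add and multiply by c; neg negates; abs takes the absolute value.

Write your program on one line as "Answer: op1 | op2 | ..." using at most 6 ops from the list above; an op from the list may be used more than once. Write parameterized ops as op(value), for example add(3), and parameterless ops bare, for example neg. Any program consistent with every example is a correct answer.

neg | mul(-7) | add(3) | mul(3) | mul(7)

Check, running the answer program on each example:
  45 -> -45 -> 315 -> 318 -> 954 -> 6678
  13 -> -13 -> 91 -> 94 -> 282 -> 1974
  -42 -> 42 -> -294 -> -291 -> -873 -> -6111
  -13 -> 13 -> -91 -> -88 -> -264 -> -1848
  12 -> -12 -> 84 -> 87 -> 261 -> 1827
  25 -> -25 -> 175 -> 178 -> 534 -> 3738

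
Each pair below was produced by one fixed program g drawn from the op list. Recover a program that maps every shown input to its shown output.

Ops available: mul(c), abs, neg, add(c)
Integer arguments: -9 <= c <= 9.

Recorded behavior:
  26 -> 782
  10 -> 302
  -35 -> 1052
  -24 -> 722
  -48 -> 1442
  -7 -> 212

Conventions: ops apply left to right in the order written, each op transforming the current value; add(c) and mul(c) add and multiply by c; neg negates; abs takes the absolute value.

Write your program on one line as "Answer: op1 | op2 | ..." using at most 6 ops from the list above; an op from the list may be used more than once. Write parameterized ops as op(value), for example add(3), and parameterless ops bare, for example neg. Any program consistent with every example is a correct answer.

mul(-6) | abs | mul(-5) | neg | add(2)

Check, running the answer program on each example:
  26 -> -156 -> 156 -> -780 -> 780 -> 782
  10 -> -60 -> 60 -> -300 -> 300 -> 302
  -35 -> 210 -> 210 -> -1050 -> 1050 -> 1052
  -24 -> 144 -> 144 -> -720 -> 720 -> 722
  -48 -> 288 -> 288 -> -1440 -> 1440 -> 1442
  -7 -> 42 -> 42 -> -210 -> 210 -> 212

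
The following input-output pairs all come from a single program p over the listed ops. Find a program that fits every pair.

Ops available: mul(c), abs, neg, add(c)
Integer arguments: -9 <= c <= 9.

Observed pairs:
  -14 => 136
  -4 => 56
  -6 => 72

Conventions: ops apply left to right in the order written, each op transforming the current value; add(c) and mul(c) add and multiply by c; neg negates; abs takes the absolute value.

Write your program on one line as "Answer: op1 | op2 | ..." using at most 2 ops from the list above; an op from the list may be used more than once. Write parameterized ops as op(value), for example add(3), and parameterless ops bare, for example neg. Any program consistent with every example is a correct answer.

add(-3) | mul(-8)

Check, running the answer program on each example:
  -14 -> -17 -> 136
  -4 -> -7 -> 56
  -6 -> -9 -> 72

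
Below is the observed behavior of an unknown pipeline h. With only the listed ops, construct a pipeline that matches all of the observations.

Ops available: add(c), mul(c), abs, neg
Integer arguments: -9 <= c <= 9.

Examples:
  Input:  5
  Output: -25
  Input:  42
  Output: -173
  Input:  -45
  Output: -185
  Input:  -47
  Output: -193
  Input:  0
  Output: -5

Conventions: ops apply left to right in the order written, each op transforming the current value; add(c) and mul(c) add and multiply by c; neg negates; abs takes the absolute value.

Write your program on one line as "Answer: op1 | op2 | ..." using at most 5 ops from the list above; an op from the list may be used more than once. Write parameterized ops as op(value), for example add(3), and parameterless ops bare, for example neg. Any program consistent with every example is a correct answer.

abs | mul(4) | neg | add(-5)

Check, running the answer program on each example:
  5 -> 5 -> 20 -> -20 -> -25
  42 -> 42 -> 168 -> -168 -> -173
  -45 -> 45 -> 180 -> -180 -> -185
  -47 -> 47 -> 188 -> -188 -> -193
  0 -> 0 -> 0 -> 0 -> -5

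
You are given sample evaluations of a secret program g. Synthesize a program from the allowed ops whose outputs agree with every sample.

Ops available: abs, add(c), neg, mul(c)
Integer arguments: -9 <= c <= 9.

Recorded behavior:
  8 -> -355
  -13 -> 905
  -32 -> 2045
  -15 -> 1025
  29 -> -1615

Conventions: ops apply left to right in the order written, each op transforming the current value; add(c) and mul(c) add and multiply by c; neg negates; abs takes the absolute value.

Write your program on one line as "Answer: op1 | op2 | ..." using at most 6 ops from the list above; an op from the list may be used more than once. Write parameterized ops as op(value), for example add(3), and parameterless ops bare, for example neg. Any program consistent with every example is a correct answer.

add(-2) | mul(-2) | mul(6) | mul(5) | add(5)

Check, running the answer program on each example:
  8 -> 6 -> -12 -> -72 -> -360 -> -355
  -13 -> -15 -> 30 -> 180 -> 900 -> 905
  -32 -> -34 -> 68 -> 408 -> 2040 -> 2045
  -15 -> -17 -> 34 -> 204 -> 1020 -> 1025
  29 -> 27 -> -54 -> -324 -> -1620 -> -1615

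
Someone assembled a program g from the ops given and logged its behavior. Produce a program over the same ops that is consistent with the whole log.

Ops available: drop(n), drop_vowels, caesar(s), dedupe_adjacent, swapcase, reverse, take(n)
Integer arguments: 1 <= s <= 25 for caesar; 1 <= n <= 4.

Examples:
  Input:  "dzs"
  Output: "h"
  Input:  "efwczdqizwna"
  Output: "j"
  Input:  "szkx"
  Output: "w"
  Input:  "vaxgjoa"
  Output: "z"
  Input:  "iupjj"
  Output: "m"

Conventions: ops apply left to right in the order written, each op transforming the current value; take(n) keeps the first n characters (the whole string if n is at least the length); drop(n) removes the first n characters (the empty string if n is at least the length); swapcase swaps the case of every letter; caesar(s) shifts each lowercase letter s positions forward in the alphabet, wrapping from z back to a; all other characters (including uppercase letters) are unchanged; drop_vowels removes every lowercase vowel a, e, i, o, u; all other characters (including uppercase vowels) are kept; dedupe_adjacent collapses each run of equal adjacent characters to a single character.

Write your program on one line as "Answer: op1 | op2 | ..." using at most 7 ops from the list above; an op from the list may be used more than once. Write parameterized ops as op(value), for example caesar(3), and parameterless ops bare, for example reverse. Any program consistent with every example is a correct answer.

reverse | caesar(4) | reverse | drop_vowels | dedupe_adjacent | take(1)

Check, running the answer program on each example:
  "dzs" -> "szd" -> "wdh" -> "hdw" -> "hdw" -> "hdw" -> "h"
  "efwczdqizwna" -> "anwziqdzcwfe" -> "eradmuhdgaji" -> "ijagdhumdare" -> "jgdhmdr" -> "jgdhmdr" -> "j"
  "szkx" -> "xkzs" -> "bodw" -> "wdob" -> "wdb" -> "wdb" -> "w"
  "vaxgjoa" -> "aojgxav" -> "esnkbez" -> "zebknse" -> "zbkns" -> "zbkns" -> "z"
  "iupjj" -> "jjpui" -> "nntym" -> "mytnn" -> "mytnn" -> "mytn" -> "m"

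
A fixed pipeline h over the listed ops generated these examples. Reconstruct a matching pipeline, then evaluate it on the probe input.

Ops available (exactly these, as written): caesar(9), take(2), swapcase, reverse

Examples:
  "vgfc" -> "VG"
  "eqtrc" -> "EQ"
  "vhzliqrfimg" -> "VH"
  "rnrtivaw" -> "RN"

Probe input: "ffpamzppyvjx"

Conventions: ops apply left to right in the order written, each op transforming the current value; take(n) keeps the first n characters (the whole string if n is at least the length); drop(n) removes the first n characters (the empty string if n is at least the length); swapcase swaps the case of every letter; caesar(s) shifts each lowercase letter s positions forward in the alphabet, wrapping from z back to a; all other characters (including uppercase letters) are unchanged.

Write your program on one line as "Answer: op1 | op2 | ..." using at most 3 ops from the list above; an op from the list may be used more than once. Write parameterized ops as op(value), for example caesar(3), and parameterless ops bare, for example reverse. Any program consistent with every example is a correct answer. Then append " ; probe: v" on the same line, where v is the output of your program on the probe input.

swapcase | take(2) ; probe: "FF"

Check, running the answer program on each example:
  "vgfc" -> "VGFC" -> "VG"
  "eqtrc" -> "EQTRC" -> "EQ"
  "vhzliqrfimg" -> "VHZLIQRFIMG" -> "VH"
  "rnrtivaw" -> "RNRTIVAW" -> "RN"
  probe: "ffpamzppyvjx" -> "FFPAMZPPYVJX" -> "FF"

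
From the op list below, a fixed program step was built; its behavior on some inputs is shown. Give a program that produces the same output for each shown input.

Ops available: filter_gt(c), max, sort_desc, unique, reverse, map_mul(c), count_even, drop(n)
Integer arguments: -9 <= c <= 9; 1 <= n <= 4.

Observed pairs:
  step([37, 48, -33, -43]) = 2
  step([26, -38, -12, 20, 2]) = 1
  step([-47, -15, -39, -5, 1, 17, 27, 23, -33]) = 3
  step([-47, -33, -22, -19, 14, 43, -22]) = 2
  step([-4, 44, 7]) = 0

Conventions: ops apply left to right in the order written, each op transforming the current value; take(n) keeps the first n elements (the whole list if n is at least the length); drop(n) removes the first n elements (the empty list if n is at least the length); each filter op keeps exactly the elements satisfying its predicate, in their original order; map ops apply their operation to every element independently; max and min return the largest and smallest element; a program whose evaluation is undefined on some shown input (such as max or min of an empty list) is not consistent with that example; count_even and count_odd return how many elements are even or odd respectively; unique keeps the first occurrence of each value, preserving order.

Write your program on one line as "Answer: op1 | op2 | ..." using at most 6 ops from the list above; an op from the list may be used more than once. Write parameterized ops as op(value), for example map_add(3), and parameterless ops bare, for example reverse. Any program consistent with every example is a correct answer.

drop(2) | map_mul(-8) | unique | reverse | filter_gt(9) | count_even

Check, running the answer program on each example:
  [37, 48, -33, -43] -> [-33, -43] -> [264, 344] -> [264, 344] -> [344, 264] -> [344, 264] -> 2
  [26, -38, -12, 20, 2] -> [-12, 20, 2] -> [96, -160, -16] -> [96, -160, -16] -> [-16, -160, 96] -> [96] -> 1
  [-47, -15, -39, -5, 1, 17, 27, 23, -33] -> [-39, -5, 1, 17, 27, 23, -33] -> [312, 40, -8, -136, -216, -184, 264] -> [312, 40, -8, -136, -216, -184, 264] -> [264, -184, -216, -136, -8, 40, 312] -> [264, 40, 312] -> 3
  [-47, -33, -22, -19, 14, 43, -22] -> [-22, -19, 14, 43, -22] -> [176, 152, -112, -344, 176] -> [176, 152, -112, -344] -> [-344, -112, 152, 176] -> [152, 176] -> 2
  [-4, 44, 7] -> [7] -> [-56] -> [-56] -> [-56] -> [] -> 0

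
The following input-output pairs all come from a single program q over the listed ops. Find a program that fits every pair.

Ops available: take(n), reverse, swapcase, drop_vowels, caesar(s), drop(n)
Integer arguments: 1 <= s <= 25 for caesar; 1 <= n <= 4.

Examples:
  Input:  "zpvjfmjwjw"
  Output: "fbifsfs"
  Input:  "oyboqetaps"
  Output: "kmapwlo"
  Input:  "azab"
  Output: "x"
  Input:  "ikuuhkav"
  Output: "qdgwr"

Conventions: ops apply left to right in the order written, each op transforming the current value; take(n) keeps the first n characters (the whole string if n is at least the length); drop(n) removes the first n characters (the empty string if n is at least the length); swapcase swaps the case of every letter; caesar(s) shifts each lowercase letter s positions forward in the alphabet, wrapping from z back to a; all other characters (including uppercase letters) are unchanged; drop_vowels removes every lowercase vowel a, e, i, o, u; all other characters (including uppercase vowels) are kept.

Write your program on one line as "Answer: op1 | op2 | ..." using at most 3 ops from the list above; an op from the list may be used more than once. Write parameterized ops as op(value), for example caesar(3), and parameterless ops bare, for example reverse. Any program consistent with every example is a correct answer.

caesar(22) | drop(3)

Check, running the answer program on each example:
  "zpvjfmjwjw" -> "vlrfbifsfs" -> "fbifsfs"
  "oyboqetaps" -> "kuxkmapwlo" -> "kmapwlo"
  "azab" -> "wvwx" -> "x"
  "ikuuhkav" -> "egqqdgwr" -> "qdgwr"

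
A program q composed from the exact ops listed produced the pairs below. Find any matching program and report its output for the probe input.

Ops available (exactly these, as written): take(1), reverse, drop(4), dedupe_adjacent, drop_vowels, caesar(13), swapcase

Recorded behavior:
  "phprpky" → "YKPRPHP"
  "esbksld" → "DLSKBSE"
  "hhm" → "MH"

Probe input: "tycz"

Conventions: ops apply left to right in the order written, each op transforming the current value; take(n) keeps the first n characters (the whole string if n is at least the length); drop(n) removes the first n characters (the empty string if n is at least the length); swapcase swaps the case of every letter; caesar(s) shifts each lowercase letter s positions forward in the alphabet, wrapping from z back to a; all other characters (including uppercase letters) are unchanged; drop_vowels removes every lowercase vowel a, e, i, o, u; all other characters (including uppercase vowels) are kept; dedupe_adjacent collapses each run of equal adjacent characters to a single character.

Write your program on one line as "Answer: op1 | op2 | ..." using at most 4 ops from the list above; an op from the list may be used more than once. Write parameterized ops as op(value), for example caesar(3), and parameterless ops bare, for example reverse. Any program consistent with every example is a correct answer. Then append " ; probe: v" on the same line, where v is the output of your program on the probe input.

dedupe_adjacent | swapcase | reverse ; probe: "ZCYT"

Check, running the answer program on each example:
  "phprpky" -> "phprpky" -> "PHPRPKY" -> "YKPRPHP"
  "esbksld" -> "esbksld" -> "ESBKSLD" -> "DLSKBSE"
  "hhm" -> "hm" -> "HM" -> "MH"
  probe: "tycz" -> "tycz" -> "TYCZ" -> "ZCYT"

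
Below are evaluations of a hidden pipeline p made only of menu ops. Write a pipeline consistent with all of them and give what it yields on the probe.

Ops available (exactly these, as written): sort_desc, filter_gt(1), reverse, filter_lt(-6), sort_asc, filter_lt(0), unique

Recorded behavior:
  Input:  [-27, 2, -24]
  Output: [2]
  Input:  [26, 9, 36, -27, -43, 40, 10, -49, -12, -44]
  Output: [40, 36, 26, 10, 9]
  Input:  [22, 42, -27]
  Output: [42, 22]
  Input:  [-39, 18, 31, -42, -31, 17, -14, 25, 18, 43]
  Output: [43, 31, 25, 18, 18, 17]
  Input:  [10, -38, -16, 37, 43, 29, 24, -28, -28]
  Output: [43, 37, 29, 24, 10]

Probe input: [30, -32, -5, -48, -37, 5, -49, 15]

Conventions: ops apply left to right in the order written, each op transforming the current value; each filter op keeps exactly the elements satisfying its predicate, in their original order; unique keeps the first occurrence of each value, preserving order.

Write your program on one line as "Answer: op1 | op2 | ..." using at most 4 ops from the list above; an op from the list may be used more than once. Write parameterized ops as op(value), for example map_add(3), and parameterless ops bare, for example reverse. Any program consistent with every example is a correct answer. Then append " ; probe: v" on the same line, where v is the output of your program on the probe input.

filter_gt(1) | sort_asc | reverse ; probe: [30, 15, 5]

Check, running the answer program on each example:
  [-27, 2, -24] -> [2] -> [2] -> [2]
  [26, 9, 36, -27, -43, 40, 10, -49, -12, -44] -> [26, 9, 36, 40, 10] -> [9, 10, 26, 36, 40] -> [40, 36, 26, 10, 9]
  [22, 42, -27] -> [22, 42] -> [22, 42] -> [42, 22]
  [-39, 18, 31, -42, -31, 17, -14, 25, 18, 43] -> [18, 31, 17, 25, 18, 43] -> [17, 18, 18, 25, 31, 43] -> [43, 31, 25, 18, 18, 17]
  [10, -38, -16, 37, 43, 29, 24, -28, -28] -> [10, 37, 43, 29, 24] -> [10, 24, 29, 37, 43] -> [43, 37, 29, 24, 10]
  probe: [30, -32, -5, -48, -37, 5, -49, 15] -> [30, 5, 15] -> [5, 15, 30] -> [30, 15, 5]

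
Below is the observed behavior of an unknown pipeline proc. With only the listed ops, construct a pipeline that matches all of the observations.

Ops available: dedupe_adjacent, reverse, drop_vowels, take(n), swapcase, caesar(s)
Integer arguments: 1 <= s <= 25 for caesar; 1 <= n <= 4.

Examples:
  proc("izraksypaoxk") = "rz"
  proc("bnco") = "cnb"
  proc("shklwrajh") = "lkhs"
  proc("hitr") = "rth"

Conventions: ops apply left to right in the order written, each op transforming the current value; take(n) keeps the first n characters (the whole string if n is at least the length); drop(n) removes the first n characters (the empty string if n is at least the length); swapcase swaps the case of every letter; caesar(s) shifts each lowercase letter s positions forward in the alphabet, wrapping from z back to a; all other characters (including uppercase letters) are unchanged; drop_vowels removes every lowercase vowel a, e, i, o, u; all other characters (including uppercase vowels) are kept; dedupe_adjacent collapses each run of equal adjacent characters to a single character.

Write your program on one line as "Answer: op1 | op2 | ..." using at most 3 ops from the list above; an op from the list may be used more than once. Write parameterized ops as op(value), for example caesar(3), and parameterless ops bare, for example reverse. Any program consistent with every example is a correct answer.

take(4) | drop_vowels | reverse

Check, running the answer program on each example:
  "izraksypaoxk" -> "izra" -> "zr" -> "rz"
  "bnco" -> "bnco" -> "bnc" -> "cnb"
  "shklwrajh" -> "shkl" -> "shkl" -> "lkhs"
  "hitr" -> "hitr" -> "htr" -> "rth"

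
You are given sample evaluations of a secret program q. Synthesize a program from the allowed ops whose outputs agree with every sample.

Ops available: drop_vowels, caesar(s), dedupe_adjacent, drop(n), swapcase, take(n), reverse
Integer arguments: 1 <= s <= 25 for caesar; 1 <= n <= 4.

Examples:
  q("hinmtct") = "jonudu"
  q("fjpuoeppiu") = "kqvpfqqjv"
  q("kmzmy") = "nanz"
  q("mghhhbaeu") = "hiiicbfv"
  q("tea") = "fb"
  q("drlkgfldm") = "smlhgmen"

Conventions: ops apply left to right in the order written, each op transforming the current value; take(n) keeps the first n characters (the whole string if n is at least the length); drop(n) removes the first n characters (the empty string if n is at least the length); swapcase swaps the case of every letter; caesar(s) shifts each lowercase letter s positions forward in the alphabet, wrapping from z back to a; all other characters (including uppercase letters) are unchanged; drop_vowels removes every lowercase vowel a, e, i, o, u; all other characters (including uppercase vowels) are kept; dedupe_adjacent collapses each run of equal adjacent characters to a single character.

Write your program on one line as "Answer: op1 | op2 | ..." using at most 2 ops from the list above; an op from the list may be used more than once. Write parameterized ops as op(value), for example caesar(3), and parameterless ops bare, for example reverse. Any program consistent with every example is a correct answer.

caesar(1) | drop(1)

Check, running the answer program on each example:
  "hinmtct" -> "ijonudu" -> "jonudu"
  "fjpuoeppiu" -> "gkqvpfqqjv" -> "kqvpfqqjv"
  "kmzmy" -> "lnanz" -> "nanz"
  "mghhhbaeu" -> "nhiiicbfv" -> "hiiicbfv"
  "tea" -> "ufb" -> "fb"
  "drlkgfldm" -> "esmlhgmen" -> "smlhgmen"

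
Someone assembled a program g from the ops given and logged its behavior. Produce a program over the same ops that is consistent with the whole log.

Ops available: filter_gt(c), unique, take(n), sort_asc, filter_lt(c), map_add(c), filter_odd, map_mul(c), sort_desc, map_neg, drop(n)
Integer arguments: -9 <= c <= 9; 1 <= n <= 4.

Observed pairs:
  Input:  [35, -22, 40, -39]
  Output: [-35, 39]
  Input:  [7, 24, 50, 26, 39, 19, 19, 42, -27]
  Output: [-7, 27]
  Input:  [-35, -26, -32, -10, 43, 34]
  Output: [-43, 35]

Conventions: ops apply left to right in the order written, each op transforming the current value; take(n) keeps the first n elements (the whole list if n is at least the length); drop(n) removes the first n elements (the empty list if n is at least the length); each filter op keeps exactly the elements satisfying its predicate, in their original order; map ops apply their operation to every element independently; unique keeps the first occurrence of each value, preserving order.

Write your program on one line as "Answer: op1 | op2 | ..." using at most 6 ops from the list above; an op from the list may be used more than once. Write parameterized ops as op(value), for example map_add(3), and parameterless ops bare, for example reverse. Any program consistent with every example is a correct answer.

map_neg | filter_odd | sort_desc | take(2) | sort_asc

Check, running the answer program on each example:
  [35, -22, 40, -39] -> [-35, 22, -40, 39] -> [-35, 39] -> [39, -35] -> [39, -35] -> [-35, 39]
  [7, 24, 50, 26, 39, 19, 19, 42, -27] -> [-7, -24, -50, -26, -39, -19, -19, -42, 27] -> [-7, -39, -19, -19, 27] -> [27, -7, -19, -19, -39] -> [27, -7] -> [-7, 27]
  [-35, -26, -32, -10, 43, 34] -> [35, 26, 32, 10, -43, -34] -> [35, -43] -> [35, -43] -> [35, -43] -> [-43, 35]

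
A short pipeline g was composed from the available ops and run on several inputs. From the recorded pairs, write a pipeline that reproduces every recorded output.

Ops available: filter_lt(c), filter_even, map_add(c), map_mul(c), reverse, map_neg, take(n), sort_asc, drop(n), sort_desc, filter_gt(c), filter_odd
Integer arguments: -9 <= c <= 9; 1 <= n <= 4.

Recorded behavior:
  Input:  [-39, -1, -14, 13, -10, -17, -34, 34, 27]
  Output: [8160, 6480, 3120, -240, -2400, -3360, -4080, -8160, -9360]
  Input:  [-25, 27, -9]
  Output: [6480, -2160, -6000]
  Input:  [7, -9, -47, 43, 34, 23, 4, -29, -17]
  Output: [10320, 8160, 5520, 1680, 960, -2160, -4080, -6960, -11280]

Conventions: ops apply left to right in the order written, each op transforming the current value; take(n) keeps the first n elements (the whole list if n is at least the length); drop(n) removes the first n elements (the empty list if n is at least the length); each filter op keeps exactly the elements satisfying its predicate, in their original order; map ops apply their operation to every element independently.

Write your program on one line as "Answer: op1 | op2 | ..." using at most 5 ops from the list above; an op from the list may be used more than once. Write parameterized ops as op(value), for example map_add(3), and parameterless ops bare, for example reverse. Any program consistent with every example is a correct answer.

map_mul(-8) | map_mul(-6) | sort_desc | map_mul(-5) | map_neg

Check, running the answer program on each example:
  [-39, -1, -14, 13, -10, -17, -34, 34, 27] -> [312, 8, 112, -104, 80, 136, 272, -272, -216] -> [-1872, -48, -672, 624, -480, -816, -1632, 1632, 1296] -> [1632, 1296, 624, -48, -480, -672, -816, -1632, -1872] -> [-8160, -6480, -3120, 240, 2400, 3360, 4080, 8160, 9360] -> [8160, 6480, 3120, -240, -2400, -3360, -4080, -8160, -9360]
  [-25, 27, -9] -> [200, -216, 72] -> [-1200, 1296, -432] -> [1296, -432, -1200] -> [-6480, 2160, 6000] -> [6480, -2160, -6000]
  [7, -9, -47, 43, 34, 23, 4, -29, -17] -> [-56, 72, 376, -344, -272, -184, -32, 232, 136] -> [336, -432, -2256, 2064, 1632, 1104, 192, -1392, -816] -> [2064, 1632, 1104, 336, 192, -432, -816, -1392, -2256] -> [-10320, -8160, -5520, -1680, -960, 2160, 4080, 6960, 11280] -> [10320, 8160, 5520, 1680, 960, -2160, -4080, -6960, -11280]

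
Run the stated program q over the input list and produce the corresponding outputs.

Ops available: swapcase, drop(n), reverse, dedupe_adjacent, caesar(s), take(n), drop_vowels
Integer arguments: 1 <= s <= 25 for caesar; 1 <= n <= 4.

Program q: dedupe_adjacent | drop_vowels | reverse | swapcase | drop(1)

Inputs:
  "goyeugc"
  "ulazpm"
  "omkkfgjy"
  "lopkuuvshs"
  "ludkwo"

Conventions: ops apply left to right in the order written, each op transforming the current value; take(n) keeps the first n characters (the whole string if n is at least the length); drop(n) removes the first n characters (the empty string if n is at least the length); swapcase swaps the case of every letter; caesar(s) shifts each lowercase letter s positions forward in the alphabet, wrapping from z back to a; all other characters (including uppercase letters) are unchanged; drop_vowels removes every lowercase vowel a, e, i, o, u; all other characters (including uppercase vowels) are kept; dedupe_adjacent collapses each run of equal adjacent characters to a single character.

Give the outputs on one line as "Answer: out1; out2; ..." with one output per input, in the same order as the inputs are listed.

"GYG"; "PZL"; "JGFKM"; "HSVKPL"; "KDL"

Execution, op by op:
  "goyeugc" -> "goyeugc" -> "gygc" -> "cgyg" -> "CGYG" -> "GYG"
  "ulazpm" -> "ulazpm" -> "lzpm" -> "mpzl" -> "MPZL" -> "PZL"
  "omkkfgjy" -> "omkfgjy" -> "mkfgjy" -> "yjgfkm" -> "YJGFKM" -> "JGFKM"
  "lopkuuvshs" -> "lopkuvshs" -> "lpkvshs" -> "shsvkpl" -> "SHSVKPL" -> "HSVKPL"
  "ludkwo" -> "ludkwo" -> "ldkw" -> "wkdl" -> "WKDL" -> "KDL"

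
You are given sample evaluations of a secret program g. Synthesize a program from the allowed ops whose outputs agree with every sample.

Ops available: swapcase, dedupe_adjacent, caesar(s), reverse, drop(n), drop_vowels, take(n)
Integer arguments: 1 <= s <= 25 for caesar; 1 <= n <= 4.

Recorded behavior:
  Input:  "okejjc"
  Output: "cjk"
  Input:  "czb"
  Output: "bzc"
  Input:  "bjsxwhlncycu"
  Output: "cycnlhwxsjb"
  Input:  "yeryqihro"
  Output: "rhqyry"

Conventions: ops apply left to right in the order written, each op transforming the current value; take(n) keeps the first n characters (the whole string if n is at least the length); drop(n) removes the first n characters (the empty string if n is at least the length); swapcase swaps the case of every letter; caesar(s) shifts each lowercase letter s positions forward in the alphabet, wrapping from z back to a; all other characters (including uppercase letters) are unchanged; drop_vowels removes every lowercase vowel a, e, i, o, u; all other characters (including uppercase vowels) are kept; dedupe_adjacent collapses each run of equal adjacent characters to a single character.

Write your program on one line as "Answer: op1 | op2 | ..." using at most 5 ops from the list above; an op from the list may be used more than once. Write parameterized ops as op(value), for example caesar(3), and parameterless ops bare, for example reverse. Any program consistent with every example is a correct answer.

drop_vowels | swapcase | dedupe_adjacent | swapcase | reverse

Check, running the answer program on each example:
  "okejjc" -> "kjjc" -> "KJJC" -> "KJC" -> "kjc" -> "cjk"
  "czb" -> "czb" -> "CZB" -> "CZB" -> "czb" -> "bzc"
  "bjsxwhlncycu" -> "bjsxwhlncyc" -> "BJSXWHLNCYC" -> "BJSXWHLNCYC" -> "bjsxwhlncyc" -> "cycnlhwxsjb"
  "yeryqihro" -> "yryqhr" -> "YRYQHR" -> "YRYQHR" -> "yryqhr" -> "rhqyry"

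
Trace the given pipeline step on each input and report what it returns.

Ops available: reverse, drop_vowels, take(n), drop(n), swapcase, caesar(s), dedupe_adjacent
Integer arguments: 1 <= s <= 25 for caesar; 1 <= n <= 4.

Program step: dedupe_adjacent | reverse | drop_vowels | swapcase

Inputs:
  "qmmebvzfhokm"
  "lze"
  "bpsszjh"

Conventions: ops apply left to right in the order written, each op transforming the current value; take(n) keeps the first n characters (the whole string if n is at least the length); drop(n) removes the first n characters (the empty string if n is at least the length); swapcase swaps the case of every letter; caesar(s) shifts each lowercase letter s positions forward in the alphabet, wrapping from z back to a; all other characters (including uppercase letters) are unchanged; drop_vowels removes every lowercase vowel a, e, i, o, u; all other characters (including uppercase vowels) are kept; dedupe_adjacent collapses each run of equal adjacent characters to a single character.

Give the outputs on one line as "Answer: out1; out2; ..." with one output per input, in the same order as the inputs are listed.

"MKHFZVBMQ"; "ZL"; "HJZSPB"

Execution, op by op:
  "qmmebvzfhokm" -> "qmebvzfhokm" -> "mkohfzvbemq" -> "mkhfzvbmq" -> "MKHFZVBMQ"
  "lze" -> "lze" -> "ezl" -> "zl" -> "ZL"
  "bpsszjh" -> "bpszjh" -> "hjzspb" -> "hjzspb" -> "HJZSPB"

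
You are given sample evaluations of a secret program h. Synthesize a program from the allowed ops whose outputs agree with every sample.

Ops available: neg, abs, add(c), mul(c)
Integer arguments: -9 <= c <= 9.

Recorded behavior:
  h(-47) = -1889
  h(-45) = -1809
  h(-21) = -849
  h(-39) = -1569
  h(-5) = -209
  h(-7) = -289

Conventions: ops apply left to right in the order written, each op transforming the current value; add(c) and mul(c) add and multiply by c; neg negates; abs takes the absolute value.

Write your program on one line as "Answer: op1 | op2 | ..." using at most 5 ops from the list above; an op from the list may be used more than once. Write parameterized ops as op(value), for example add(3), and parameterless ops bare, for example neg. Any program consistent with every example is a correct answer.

mul(-8) | mul(5) | neg | add(-9)

Check, running the answer program on each example:
  -47 -> 376 -> 1880 -> -1880 -> -1889
  -45 -> 360 -> 1800 -> -1800 -> -1809
  -21 -> 168 -> 840 -> -840 -> -849
  -39 -> 312 -> 1560 -> -1560 -> -1569
  -5 -> 40 -> 200 -> -200 -> -209
  -7 -> 56 -> 280 -> -280 -> -289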